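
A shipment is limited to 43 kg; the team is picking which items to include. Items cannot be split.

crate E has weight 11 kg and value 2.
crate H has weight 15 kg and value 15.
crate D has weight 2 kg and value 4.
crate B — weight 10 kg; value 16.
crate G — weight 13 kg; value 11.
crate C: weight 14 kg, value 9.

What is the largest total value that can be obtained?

Allowing fractional choices, the relaxed optimum would be about 47.9, but items are indivisible.
crate H + crate B + crate G: weight 15 + 10 + 13 = 38 ≤ 43, value 15 + 16 + 11 = 42.
crate H + crate D + crate B + crate G: weight 15 + 2 + 10 + 13 = 40 ≤ 43, value 15 + 4 + 16 + 11 = 46.
crate H + crate D + crate B + crate C: weight 15 + 2 + 10 + 14 = 41 ≤ 43, value 15 + 4 + 16 + 9 = 44.
Best is crate H, crate D, crate B, and crate G with total value 46.

46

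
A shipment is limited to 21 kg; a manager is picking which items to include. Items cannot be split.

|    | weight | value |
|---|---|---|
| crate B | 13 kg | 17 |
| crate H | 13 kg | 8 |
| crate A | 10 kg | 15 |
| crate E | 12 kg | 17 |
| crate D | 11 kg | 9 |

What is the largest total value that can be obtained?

24

This is a 0-1 knapsack instance.
crate E: weight 12 ≤ 21, value 17.
crate A + crate D: weight 10 + 11 = 21 ≤ 21, value 15 + 9 = 24.
Best is crate A and crate D with total value 24.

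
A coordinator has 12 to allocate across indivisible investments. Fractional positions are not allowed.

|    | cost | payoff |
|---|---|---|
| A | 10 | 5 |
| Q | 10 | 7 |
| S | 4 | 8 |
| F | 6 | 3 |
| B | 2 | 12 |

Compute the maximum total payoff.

23

S + B: cost 4 + 2 = 6 ≤ 12, payoff 8 + 12 = 20.
S + F + B: cost 4 + 6 + 2 = 12 ≤ 12, payoff 8 + 3 + 12 = 23.
Q + B: cost 10 + 2 = 12 ≤ 12, payoff 7 + 12 = 19.
Best is S, F, and B with total payoff 23.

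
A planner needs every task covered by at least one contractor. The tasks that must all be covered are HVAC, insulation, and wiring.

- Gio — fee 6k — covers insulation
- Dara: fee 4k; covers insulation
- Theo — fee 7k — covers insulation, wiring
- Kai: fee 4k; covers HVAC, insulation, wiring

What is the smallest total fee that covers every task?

Kai alone covers HVAC, insulation, wiring — every task.
Total fee: 4.

4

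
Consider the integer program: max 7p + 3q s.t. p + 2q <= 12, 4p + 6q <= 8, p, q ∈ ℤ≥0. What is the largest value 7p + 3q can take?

14

(p,q)=(2,0): 1·2+2·0=2≤12, 4·2+6·0=8≤8, objective 14.
(p,q)=(1,0): 1·1+2·0=1≤12, 4·1+6·0=4≤8, objective 7.
The best lattice point is (2,0), giving 14.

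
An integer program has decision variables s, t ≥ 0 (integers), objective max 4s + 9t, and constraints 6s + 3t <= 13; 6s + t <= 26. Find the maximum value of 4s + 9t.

36

(s,t)=(0,4): 6·0+3·4=12≤13, 6·0+1·4=4≤26, objective 36.
(s,t)=(0,3): 6·0+3·3=9≤13, 6·0+1·3=3≤26, objective 27.
The best lattice point is (0,4), giving 36.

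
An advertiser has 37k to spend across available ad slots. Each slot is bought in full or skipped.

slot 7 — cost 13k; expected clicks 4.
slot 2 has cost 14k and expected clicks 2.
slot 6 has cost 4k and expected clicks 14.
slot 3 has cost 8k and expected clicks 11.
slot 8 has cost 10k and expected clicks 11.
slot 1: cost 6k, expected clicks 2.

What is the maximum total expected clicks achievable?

Take slot 7, slot 6, slot 3, and slot 8: cost 13 + 4 + 8 + 10 = 35 ≤ 37, expected clicks 4 + 14 + 11 + 11 = 40.
No other feasible combination does better.

40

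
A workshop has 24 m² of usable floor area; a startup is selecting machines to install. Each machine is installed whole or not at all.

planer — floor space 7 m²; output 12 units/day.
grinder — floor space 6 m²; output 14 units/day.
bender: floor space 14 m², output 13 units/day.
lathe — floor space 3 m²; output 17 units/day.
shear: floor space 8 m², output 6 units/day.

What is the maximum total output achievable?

49

grinder + bender + lathe: floor space 6 + 14 + 3 = 23 ≤ 24, output 14 + 13 + 17 = 44.
planer + grinder + lathe + shear: floor space 7 + 6 + 3 + 8 = 24 ≤ 24, output 12 + 14 + 17 + 6 = 49.
Best is planer, grinder, lathe, and shear with total output 49.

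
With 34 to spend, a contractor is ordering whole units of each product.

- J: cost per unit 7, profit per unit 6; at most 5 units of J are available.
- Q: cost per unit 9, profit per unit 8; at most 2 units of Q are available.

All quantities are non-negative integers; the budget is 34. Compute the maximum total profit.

Q has the best ratio (8/9); taking only Q gives at most 2×8 = 16 (stopped by the supply cap of 2).
Mixing does better — 2×J and 2×Q: cost 32 ≤ 34, profit 2·6 + 2·8 = 28.

28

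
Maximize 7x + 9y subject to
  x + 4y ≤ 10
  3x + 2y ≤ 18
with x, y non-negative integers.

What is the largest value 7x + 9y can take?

44

Relaxing integrality, the LP optimum is 47.20 at (x,y) = (5.2, 1.2), which is not an integer point.
(x,y)=(5,1): 1·5+4·1=9≤10, 3·5+2·1=17≤18, objective 44.
(x,y)=(6,0): 1·6+4·0=6≤10, 3·6+2·0=18≤18, objective 42.
(x,y)=(4,1): 1·4+4·1=8≤10, 3·4+2·1=14≤18, objective 37.
No feasible integer point exceeds 44.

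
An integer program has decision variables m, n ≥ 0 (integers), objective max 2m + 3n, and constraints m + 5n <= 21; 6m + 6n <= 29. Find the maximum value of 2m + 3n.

(m,n)=(0,4): 1·0+5·4=20≤21, 6·0+6·4=24≤29, objective 12.
(m,n)=(1,3): 1·1+5·3=16≤21, 6·1+6·3=24≤29, objective 11.
(m,n)=(0,3): 1·0+5·3=15≤21, 6·0+6·3=18≤29, objective 9.
No feasible integer point exceeds 12.

12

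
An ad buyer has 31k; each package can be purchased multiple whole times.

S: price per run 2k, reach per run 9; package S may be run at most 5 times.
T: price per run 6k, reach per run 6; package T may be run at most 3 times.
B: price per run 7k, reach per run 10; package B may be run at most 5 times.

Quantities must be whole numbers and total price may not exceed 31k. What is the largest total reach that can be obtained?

S has the best ratio (9/2); taking only S gives at most 5×9 = 45 (stopped by the supply cap of 5).
Mixing does better — 5×S and 3×B: price 31 ≤ 31, reach 5·9 + 3·10 = 75.

75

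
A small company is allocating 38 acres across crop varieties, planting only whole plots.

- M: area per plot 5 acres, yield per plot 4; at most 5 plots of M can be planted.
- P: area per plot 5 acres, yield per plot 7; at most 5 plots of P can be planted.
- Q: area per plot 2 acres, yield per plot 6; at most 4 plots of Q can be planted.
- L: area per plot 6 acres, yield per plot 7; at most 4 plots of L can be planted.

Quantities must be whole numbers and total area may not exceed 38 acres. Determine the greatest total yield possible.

1×M, 5×P, and 4×Q: area 38 ≤ 38, yield 1·4 + 5·7 + 4·6 = 63.
4×P, 3×Q, and 2×L: area 38 ≤ 38, yield 4·7 + 3·6 + 2·7 = 60.
Best is 63.

63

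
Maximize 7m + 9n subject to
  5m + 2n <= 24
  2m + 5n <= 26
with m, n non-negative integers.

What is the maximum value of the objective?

57

Relaxing integrality, the LP optimum is 57.81 at (m,n) = (3.24, 3.9), which is not an integer point.
(m,n)=(3,4): 5·3+2·4=23≤24, 2·3+5·4=26≤26, objective 57.
(m,n)=(2,4): 5·2+2·4=18≤24, 2·2+5·4=24≤26, objective 50.
(m,n)=(3,3): 5·3+2·3=21≤24, 2·3+5·3=21≤26, objective 48.
The best lattice point is (3,4), giving 57.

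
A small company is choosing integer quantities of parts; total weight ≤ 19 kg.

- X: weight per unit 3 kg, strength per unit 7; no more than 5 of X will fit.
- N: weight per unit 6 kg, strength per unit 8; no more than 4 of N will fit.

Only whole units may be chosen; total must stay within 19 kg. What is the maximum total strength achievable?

36

X has the best ratio (7/3); taking only X gives at most 5×7 = 35 (stopped by the supply cap of 5).
Mixing does better — 4×X and 1×N: weight 18 ≤ 19, strength 4·7 + 1·8 = 36.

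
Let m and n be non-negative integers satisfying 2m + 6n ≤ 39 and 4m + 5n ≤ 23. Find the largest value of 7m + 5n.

Relaxing integrality, the LP optimum is 40.25 at (m,n) = (5.75, 0), which is not an integer point.
(m,n)=(5,0): 2·5+6·0=10≤39, 4·5+5·0=20≤23, objective 35.
(m,n)=(4,1): 2·4+6·1=14≤39, 4·4+5·1=21≤23, objective 33.
(m,n)=(4,0): 2·4+6·0=8≤39, 4·4+5·0=16≤23, objective 28.
The best lattice point is (5,0), giving 35.

35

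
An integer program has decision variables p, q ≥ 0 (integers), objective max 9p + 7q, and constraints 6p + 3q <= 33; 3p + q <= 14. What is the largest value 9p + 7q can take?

(p,q)=(0,11): 6·0+3·11=33≤33, 3·0+1·11=11≤14, objective 77.
(p,q)=(0,10): 6·0+3·10=30≤33, 3·0+1·10=10≤14, objective 70.
No feasible integer point exceeds 77.

77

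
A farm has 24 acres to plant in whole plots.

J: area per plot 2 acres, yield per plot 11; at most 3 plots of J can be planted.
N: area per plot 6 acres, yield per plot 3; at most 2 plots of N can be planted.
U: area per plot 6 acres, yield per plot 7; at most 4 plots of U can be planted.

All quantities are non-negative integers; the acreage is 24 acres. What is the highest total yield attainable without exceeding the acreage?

Take 3×J and 3×U: area 24 ≤ 24, yield 3·11 + 3·7 = 54.
J has the best ratio (11/2) and is taken to its limit of 3; remaining capacity is filled optimally with the others.

54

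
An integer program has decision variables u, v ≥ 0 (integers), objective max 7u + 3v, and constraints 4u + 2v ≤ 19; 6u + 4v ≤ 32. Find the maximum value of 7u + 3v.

31

The continuous relaxation peaks at (4.75, 0) with value 33.25; rounding to a feasible lattice point costs some objective.
(u,v)=(4,1): 4·4+2·1=18≤19, 6·4+4·1=28≤32, objective 31.
(u,v)=(4,0): 4·4+2·0=16≤19, 6·4+4·0=24≤32, objective 28.
(u,v)=(3,2): 4·3+2·2=16≤19, 6·3+4·2=26≤32, objective 27.
(u,v)=(3,1): 4·3+2·1=14≤19, 6·3+4·1=22≤32, objective 24.
The best lattice point is (4,1), giving 31.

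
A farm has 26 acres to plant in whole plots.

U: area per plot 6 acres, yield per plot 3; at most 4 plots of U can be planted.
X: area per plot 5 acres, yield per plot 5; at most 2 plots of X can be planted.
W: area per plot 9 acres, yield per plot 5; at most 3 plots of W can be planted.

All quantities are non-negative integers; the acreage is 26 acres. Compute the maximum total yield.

1×U, 2×X, and 1×W: area 25 ≤ 26, yield 1·3 + 2·5 + 1·5 = 18.
2×U, 1×X, and 1×W: area 26 ≤ 26, yield 2·3 + 1·5 + 1·5 = 16.
Best is 18.

18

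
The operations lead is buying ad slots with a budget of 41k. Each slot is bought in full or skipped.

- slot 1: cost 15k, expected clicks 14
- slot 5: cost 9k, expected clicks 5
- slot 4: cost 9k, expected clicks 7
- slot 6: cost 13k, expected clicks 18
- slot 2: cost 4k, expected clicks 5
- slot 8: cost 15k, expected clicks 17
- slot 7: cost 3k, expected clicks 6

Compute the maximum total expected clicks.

Take slot 4, slot 6, slot 8, and slot 7: cost 9 + 13 + 15 + 3 = 40 ≤ 41, expected clicks 7 + 18 + 17 + 6 = 48.
No other feasible combination does better.

48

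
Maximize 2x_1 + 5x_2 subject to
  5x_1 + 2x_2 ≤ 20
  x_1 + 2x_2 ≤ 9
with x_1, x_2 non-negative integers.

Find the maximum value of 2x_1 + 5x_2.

Relaxing integrality, the LP optimum is 22.50 at (x_1,x_2) = (0, 4.5), which is not an integer point.
(x_1,x_2)=(1,4): 5·1+2·4=13≤20, 1·1+2·4=9≤9, objective 22.
(x_1,x_2)=(0,4): 5·0+2·4=8≤20, 1·0+2·4=8≤9, objective 20.
(x_1,x_2)=(2,3): 5·2+2·3=16≤20, 1·2+2·3=8≤9, objective 19.
The best lattice point is (1,4), giving 22.

22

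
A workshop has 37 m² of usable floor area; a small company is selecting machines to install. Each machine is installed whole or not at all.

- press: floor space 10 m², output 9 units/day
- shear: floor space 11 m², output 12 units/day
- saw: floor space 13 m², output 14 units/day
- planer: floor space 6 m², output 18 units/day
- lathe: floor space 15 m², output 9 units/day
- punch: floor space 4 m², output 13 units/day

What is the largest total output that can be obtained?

press + shear + planer + punch: floor space 10 + 11 + 6 + 4 = 31 ≤ 37, output 9 + 12 + 18 + 13 = 52.
press + saw + planer + punch: floor space 10 + 13 + 6 + 4 = 33 ≤ 37, output 9 + 14 + 18 + 13 = 54.
shear + saw + planer + punch: floor space 11 + 13 + 6 + 4 = 34 ≤ 37, output 12 + 14 + 18 + 13 = 57.
Best is shear, saw, planer, and punch with total output 57.

57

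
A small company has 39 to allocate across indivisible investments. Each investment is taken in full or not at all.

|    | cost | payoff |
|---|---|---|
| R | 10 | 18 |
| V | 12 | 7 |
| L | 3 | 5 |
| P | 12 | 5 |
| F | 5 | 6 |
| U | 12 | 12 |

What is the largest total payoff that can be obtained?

Take R, V, F, and U: cost 10 + 12 + 5 + 12 = 39 ≤ 39, payoff 18 + 7 + 6 + 12 = 43.
No other feasible combination does better.

43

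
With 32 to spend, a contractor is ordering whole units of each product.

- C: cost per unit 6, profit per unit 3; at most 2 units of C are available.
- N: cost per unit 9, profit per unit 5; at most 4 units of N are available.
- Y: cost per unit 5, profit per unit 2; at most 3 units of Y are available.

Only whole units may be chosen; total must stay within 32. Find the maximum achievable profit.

N has the best ratio (5/9); taking only N gives at most 3×5 = 15 (stopped by the cost limit).
Mixing does better — 3×N and 1×Y: cost 32 ≤ 32, profit 3·5 + 1·2 = 17.

17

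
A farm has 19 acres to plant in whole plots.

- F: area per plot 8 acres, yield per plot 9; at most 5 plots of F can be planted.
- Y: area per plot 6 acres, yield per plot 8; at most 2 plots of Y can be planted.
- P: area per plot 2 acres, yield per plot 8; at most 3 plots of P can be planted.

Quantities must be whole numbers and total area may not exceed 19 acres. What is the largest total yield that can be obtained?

40

Take 2×Y and 3×P: area 18 ≤ 19, yield 2·8 + 3·8 = 40.
P has the best ratio (8/2) and is taken to its limit of 3; remaining capacity is filled optimally with the others.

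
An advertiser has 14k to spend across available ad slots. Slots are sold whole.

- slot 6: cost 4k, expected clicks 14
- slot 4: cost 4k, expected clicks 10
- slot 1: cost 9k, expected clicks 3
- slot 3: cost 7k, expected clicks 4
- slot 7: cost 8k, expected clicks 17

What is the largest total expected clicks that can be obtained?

Take slot 6 and slot 7: cost 4 + 8 = 12 ≤ 14, expected clicks 14 + 17 = 31.
No other feasible combination does better.

31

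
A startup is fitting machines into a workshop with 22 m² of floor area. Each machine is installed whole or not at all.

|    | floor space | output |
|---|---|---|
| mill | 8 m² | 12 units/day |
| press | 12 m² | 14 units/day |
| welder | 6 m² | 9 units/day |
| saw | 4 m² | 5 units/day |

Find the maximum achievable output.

28

This is an integer program with binary decision variables.
Take press, welder, and saw: floor space 12 + 6 + 4 = 22 ≤ 22, output 14 + 9 + 5 = 28.
No other feasible combination does better.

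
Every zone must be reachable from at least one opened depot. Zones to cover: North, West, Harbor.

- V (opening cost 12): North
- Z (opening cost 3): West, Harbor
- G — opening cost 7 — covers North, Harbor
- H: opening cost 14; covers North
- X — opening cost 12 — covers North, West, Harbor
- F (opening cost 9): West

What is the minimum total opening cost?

Choose Z and G: together they cover North, West, Harbor — every zone.
Total opening cost: 3 + 7 = 10.

10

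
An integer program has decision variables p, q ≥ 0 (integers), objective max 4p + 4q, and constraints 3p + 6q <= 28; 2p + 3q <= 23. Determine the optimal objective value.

Relaxing integrality, the LP optimum is 37.33 at (p,q) = (9.33, 0), which is not an integer point.
(p,q)=(9,0): 3·9+6·0=27≤28, 2·9+3·0=18≤23, objective 36.
(p,q)=(8,0): 3·8+6·0=24≤28, 2·8+3·0=16≤23, objective 32.
The best lattice point is (9,0), giving 36.

36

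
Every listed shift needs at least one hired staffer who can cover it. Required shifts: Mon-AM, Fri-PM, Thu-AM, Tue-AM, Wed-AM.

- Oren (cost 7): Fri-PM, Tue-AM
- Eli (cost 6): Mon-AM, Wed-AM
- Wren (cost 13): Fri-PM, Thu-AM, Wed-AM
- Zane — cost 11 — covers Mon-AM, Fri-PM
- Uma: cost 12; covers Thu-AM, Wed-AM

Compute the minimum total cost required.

25

Choose Oren, Eli, and Uma: together they cover Mon-AM, Fri-PM, Thu-AM, Tue-AM, Wed-AM — every shift.
Total cost: 7 + 6 + 12 = 25.
No cover costs less than 25.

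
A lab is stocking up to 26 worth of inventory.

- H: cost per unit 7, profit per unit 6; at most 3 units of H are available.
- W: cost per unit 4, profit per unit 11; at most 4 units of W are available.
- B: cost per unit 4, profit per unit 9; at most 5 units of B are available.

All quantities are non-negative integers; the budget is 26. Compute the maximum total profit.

62

Take 4×W and 2×B: cost 24 ≤ 26, profit 4·11 + 2·9 = 62.
W has the best ratio (11/4) and is taken to its limit of 4; remaining capacity is filled optimally with the others.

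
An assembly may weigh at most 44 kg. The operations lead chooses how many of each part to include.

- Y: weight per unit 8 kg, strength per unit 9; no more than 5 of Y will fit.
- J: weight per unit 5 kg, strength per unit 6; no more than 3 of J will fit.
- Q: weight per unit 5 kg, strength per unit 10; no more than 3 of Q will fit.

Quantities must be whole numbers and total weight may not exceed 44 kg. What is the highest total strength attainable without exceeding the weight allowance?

63

This is a bounded integer knapsack.
Q has the best ratio (10/5); taking only Q gives at most 3×10 = 30 (stopped by the supply cap of 3).
Mixing does better — 3×Y, 1×J, and 3×Q: weight 44 ≤ 44, strength 3·9 + 1·6 + 3·10 = 63.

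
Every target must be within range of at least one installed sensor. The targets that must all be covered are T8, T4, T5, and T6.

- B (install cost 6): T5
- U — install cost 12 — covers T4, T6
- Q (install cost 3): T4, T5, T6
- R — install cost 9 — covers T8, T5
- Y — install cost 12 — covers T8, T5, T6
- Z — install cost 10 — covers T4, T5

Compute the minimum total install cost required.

12

Choose Q and R: together they cover T8, T4, T5, T6 — every target.
Total install cost: 3 + 9 = 12.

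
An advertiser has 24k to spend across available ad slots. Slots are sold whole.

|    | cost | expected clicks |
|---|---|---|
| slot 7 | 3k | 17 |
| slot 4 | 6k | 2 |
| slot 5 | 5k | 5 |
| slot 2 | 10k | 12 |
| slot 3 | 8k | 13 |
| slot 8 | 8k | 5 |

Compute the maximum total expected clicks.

Allowing fractional choices, the relaxed optimum would be about 45.0, but ad slots are indivisible.
slot 7 + slot 4 + slot 5 + slot 3: cost 3 + 6 + 5 + 8 = 22 ≤ 24, expected clicks 17 + 2 + 5 + 13 = 37.
slot 7 + slot 5 + slot 3 + slot 8: cost 3 + 5 + 8 + 8 = 24 ≤ 24, expected clicks 17 + 5 + 13 + 5 = 40.
slot 7 + slot 2 + slot 3: cost 3 + 10 + 8 = 21 ≤ 24, expected clicks 17 + 12 + 13 = 42.
Best is slot 7, slot 2, and slot 3 with total expected clicks 42.

42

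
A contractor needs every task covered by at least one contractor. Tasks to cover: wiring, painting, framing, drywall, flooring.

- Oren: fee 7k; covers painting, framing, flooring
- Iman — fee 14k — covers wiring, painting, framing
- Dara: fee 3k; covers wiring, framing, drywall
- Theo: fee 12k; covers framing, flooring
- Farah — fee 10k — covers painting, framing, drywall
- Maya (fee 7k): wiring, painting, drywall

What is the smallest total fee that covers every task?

10

This is a weighted set-cover instance.
Choose Oren and Dara: together they cover wiring, painting, framing, drywall, flooring — every task.
Total fee: 7 + 3 = 10.
No cover costs less than 10.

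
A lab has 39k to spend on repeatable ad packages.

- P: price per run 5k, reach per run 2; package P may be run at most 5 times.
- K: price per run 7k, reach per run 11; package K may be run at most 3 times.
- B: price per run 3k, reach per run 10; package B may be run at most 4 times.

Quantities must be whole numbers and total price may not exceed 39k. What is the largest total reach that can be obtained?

75

This is a bounded integer knapsack.
B has the best ratio (10/3); taking only B gives at most 4×10 = 40 (stopped by the supply cap of 4).
Mixing does better — 1×P, 3×K, and 4×B: price 38 ≤ 39, reach 1·2 + 3·11 + 4·10 = 75.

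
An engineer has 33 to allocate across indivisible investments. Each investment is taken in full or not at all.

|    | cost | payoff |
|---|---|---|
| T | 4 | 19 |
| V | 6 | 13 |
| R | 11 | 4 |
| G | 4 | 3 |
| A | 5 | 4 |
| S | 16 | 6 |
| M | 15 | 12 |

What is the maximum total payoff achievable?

Treat it as a binary knapsack problem.
Take T, V, A, and M: cost 4 + 6 + 5 + 15 = 30 ≤ 33, payoff 19 + 13 + 4 + 12 = 48.
No other feasible combination does better.

48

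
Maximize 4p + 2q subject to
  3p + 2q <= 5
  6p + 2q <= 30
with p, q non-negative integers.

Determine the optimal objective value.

6

Relaxing integrality, the LP optimum is 6.67 at (p,q) = (1.67, 0), which is not an integer point.
(p,q)=(1,1) is feasible, giving 6.
(p,q)=(0,2) is feasible, giving 4.
No feasible integer point exceeds 6.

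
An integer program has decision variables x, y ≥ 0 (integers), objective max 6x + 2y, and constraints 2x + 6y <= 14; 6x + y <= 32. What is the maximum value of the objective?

The continuous relaxation peaks at (5.24, 0.588) with value 32.59; rounding to a feasible lattice point costs some objective.
(x,y)=(5,0): 2·5+6·0=10≤14, 6·5+1·0=30≤32, objective 30.
(x,y)=(4,1): 2·4+6·1=14≤14, 6·4+1·1=25≤32, objective 26.
(x,y)=(4,0): 2·4+6·0=8≤14, 6·4+1·0=24≤32, objective 24.
The best lattice point is (5,0), giving 30.

30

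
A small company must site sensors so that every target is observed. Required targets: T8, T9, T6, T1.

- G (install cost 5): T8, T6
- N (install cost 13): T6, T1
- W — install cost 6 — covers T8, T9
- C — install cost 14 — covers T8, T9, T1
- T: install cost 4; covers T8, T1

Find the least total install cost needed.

15

Choose G, W, and T: together they cover T8, T9, T6, T1 — every target.
Total install cost: 5 + 6 + 4 = 15.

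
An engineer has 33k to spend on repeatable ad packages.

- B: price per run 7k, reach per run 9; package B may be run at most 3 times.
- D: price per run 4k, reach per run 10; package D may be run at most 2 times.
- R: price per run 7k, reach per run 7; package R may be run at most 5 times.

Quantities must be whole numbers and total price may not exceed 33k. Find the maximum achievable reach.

47

D has the best ratio (10/4); taking only D gives at most 2×10 = 20 (stopped by the supply cap of 2).
Mixing does better — 3×B and 2×D: price 29 ≤ 33, reach 3·9 + 2·10 = 47.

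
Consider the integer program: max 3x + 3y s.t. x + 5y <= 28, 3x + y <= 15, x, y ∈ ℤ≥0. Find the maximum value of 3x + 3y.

24

(x,y)=(3,5): 1·3+5·5=28≤28, 3·3+1·5=14≤15, objective 24.
(x,y)=(3,4): 1·3+5·4=23≤28, 3·3+1·4=13≤15, objective 21.
(x,y)=(4,3): 1·4+5·3=19≤28, 3·4+1·3=15≤15, objective 21.
The best lattice point is (3,5), giving 24.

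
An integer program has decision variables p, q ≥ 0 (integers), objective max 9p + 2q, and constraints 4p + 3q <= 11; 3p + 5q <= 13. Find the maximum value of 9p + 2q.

The continuous relaxation peaks at (2.75, 0) with value 24.75; rounding to a feasible lattice point costs some objective.
(p,q)=(2,1) is feasible, giving 20.
(p,q)=(2,0) is feasible, giving 18.
(p,q)=(1,2) is feasible, giving 13.
No feasible integer point exceeds 20.

20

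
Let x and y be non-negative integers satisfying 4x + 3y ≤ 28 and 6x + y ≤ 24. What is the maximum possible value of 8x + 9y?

81

(x,y)=(0,9): 4·0+3·9=27≤28, 6·0+1·9=9≤24, objective 81.
(x,y)=(1,8): 4·1+3·8=28≤28, 6·1+1·8=14≤24, objective 80.
(x,y)=(0,8): 4·0+3·8=24≤28, 6·0+1·8=8≤24, objective 72.
The best lattice point is (0,9), giving 81.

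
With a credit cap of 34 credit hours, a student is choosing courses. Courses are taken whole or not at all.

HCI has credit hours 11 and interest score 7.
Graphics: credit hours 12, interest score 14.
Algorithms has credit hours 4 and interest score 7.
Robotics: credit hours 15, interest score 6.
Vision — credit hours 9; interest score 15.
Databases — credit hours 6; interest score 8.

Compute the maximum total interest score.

44

This is an integer program with binary decision variables.
Take Graphics, Algorithms, Vision, and Databases: credit hours 12 + 4 + 9 + 6 = 31 ≤ 34, interest score 14 + 7 + 15 + 8 = 44.
No other feasible combination does better.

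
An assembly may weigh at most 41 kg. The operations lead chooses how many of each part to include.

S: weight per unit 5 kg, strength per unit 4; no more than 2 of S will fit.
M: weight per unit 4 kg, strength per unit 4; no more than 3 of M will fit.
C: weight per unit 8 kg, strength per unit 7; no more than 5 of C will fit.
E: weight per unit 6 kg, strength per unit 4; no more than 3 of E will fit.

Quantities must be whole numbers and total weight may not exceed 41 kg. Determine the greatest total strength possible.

37

This is a bounded integer knapsack.
M has the best ratio (4/4); taking only M gives at most 3×4 = 12 (stopped by the supply cap of 3).
Mixing does better — 1×S, 3×M, and 3×C: weight 41 ≤ 41, strength 1·4 + 3·4 + 3·7 = 37.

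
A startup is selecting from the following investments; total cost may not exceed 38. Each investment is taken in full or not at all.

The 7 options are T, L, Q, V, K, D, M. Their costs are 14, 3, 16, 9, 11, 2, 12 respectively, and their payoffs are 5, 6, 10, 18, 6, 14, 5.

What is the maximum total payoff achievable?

This is a 0-1 knapsack instance.
Allowing fractional choices, the relaxed optimum would be about 52.4, but investments are indivisible.
L + V + K + D + M: cost 3 + 9 + 11 + 2 + 12 = 37 ≤ 38, payoff 6 + 18 + 6 + 14 + 5 = 49.
L + Q + V + D: cost 3 + 16 + 9 + 2 = 30 ≤ 38, payoff 6 + 10 + 18 + 14 = 48.
Q + V + K + D: cost 16 + 9 + 11 + 2 = 38 ≤ 38, payoff 10 + 18 + 6 + 14 = 48.
Best is L, V, K, D, and M with total payoff 49.

49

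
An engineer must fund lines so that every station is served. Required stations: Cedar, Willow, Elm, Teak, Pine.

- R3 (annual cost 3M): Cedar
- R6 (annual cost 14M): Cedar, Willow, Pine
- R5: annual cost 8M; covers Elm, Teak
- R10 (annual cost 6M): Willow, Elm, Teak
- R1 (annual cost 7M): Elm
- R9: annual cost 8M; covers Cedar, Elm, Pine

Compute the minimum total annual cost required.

The greedy cost-per-new-station heuristic would pick R10, R3, and R9 for 17, but a cheaper cover exists.
Choose R10 and R9: together they cover Cedar, Willow, Elm, Teak, Pine — every station.
Total annual cost: 6 + 8 = 14.
No cover costs less than 14.

14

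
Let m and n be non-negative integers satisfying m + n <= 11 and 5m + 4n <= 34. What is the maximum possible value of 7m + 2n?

44

(m,n)=(6,1): 1·6+1·1=7≤11, 5·6+4·1=34≤34, objective 44.
(m,n)=(6,0): 1·6+1·0=6≤11, 5·6+4·0=30≤34, objective 42.
(m,n)=(5,2): 1·5+1·2=7≤11, 5·5+4·2=33≤34, objective 39.
No feasible integer point exceeds 44.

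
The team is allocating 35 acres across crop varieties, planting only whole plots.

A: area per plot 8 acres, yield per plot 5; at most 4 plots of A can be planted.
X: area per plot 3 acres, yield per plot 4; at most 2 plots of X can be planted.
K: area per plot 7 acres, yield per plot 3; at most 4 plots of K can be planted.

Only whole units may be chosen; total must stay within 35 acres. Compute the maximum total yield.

24

This is a bounded integer knapsack.
Take 4×A and 1×X: area 35 ≤ 35, yield 4·5 + 1·4 = 24.
No other integer combination yields more.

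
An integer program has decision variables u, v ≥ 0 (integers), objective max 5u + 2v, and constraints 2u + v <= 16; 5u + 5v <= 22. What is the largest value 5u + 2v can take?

The continuous relaxation peaks at (4.4, 0) with value 22.00; rounding to a feasible lattice point costs some objective.
(u,v)=(4,0): 2·4+1·0=8≤16, 5·4+5·0=20≤22, objective 20.
(u,v)=(3,1): 2·3+1·1=7≤16, 5·3+5·1=20≤22, objective 17.
(u,v)=(3,0): 2·3+1·0=6≤16, 5·3+5·0=15≤22, objective 15.
Maximum is 20 at (u,v)=(4,0).

20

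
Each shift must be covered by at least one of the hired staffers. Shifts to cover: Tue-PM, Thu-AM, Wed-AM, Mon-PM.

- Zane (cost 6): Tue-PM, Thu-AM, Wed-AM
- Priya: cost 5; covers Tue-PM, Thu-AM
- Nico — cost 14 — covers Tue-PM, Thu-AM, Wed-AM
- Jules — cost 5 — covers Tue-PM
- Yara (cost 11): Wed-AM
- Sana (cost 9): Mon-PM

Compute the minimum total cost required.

Choose Zane and Sana: together they cover Tue-PM, Thu-AM, Wed-AM, Mon-PM — every shift.
Total cost: 6 + 9 = 15.
No cover costs less than 15.

15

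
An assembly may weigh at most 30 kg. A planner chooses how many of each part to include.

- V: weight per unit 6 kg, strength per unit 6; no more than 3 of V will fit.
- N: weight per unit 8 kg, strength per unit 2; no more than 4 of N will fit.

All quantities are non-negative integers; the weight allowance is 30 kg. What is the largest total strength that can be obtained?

V has the best ratio (6/6); taking only V gives at most 3×6 = 18 (stopped by the supply cap of 3).
Mixing does better — 3×V and 1×N: weight 26 ≤ 30, strength 3·6 + 1·2 = 20.

20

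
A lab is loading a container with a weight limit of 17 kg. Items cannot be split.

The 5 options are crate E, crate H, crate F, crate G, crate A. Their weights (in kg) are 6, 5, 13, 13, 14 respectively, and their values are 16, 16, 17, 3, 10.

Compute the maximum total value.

crate F: weight 13 ≤ 17, value 17.
crate E + crate H: weight 6 + 5 = 11 ≤ 17, value 16 + 16 = 32.
Best is crate E and crate H with total value 32.

32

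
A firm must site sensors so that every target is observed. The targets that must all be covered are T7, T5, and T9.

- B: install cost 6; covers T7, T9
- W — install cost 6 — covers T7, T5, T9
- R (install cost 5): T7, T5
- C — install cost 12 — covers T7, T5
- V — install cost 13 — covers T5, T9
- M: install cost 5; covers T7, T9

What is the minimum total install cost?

W alone covers T7, T5, T9 — every target.
Total install cost: 6.
No cover costs less than 6.

6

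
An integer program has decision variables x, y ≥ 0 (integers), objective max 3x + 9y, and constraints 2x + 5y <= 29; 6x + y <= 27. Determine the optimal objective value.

(x,y)=(2,5): 2·2+5·5=29≤29, 6·2+1·5=17≤27, objective 51.
(x,y)=(1,5): 2·1+5·5=27≤29, 6·1+1·5=11≤27, objective 48.
No feasible integer point exceeds 51.

51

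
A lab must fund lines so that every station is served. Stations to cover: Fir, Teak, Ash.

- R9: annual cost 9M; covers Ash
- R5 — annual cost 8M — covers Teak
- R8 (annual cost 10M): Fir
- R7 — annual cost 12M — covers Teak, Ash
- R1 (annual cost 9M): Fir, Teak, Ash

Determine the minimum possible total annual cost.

This is a weighted set-cover instance.
R1 alone covers Fir, Teak, Ash — every station.
Total annual cost: 9.
No cover costs less than 9.

9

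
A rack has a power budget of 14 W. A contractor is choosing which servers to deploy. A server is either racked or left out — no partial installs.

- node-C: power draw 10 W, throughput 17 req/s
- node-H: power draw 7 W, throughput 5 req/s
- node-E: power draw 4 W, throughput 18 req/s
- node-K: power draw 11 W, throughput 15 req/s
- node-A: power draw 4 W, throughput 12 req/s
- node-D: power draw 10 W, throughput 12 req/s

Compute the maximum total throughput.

35

Allowing fractional choices, the relaxed optimum would be about 40.2, but servers are indivisible.
node-C + node-E: power draw 10 + 4 = 14 ≤ 14, throughput 17 + 18 = 35.
node-E + node-A: power draw 4 + 4 = 8 ≤ 14, throughput 18 + 12 = 30.
Best is node-C and node-E with total throughput 35.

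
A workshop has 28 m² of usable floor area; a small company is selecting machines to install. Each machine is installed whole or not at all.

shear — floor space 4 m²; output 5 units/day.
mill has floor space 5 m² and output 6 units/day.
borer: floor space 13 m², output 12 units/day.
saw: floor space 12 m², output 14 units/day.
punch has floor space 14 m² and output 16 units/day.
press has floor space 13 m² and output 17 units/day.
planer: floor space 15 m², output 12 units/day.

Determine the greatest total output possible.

33

Take punch and press: floor space 14 + 13 = 27 ≤ 28, output 16 + 17 = 33.
No other feasible combination does better.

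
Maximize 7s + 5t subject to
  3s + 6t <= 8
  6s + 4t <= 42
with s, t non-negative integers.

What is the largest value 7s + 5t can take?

(s,t)=(2,0): 3·2+6·0=6≤8, 6·2+4·0=12≤42, objective 14.
(s,t)=(1,0): 3·1+6·0=3≤8, 6·1+4·0=6≤42, objective 7.
The best lattice point is (2,0), giving 14.

14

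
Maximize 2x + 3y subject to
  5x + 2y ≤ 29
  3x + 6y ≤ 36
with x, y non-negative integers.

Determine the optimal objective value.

Relaxing integrality, the LP optimum is 20.12 at (x,y) = (4.25, 3.88), which is not an integer point.
(x,y)=(4,4): 5·4+2·4=28≤29, 3·4+6·4=36≤36, objective 20.
(x,y)=(3,4): 5·3+2·4=23≤29, 3·3+6·4=33≤36, objective 18.
The best lattice point is (4,4), giving 20.

20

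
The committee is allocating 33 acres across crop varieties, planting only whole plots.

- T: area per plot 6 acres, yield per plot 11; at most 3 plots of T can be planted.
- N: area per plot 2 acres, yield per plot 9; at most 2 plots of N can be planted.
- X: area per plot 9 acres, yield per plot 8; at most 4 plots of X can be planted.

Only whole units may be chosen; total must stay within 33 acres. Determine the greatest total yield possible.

This is a bounded integer knapsack.
Take 3×T, 2×N, and 1×X: area 31 ≤ 33, yield 3·11 + 2·9 + 1·8 = 59.
N has the best ratio (9/2) and is taken to its limit of 2; remaining capacity is filled optimally with the others.

59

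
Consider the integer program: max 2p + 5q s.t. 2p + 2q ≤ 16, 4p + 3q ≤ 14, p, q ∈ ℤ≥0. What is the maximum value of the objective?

20

(p,q)=(0,4): 2·0+2·4=8≤16, 4·0+3·4=12≤14, objective 20.
(p,q)=(1,3): 2·1+2·3=8≤16, 4·1+3·3=13≤14, objective 17.
(p,q)=(0,3): 2·0+2·3=6≤16, 4·0+3·3=9≤14, objective 15.
No feasible integer point exceeds 20.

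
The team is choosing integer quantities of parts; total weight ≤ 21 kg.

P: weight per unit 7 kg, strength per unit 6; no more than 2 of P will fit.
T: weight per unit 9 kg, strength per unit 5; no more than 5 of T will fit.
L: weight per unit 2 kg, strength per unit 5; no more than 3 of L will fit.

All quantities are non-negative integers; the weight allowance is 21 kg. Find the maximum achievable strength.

This is a bounded integer knapsack.
2×P and 2×L: weight 18 ≤ 21, strength 2·6 + 2·5 = 22.
2×P and 3×L: weight 20 ≤ 21, strength 2·6 + 3·5 = 27.
Best is 27.

27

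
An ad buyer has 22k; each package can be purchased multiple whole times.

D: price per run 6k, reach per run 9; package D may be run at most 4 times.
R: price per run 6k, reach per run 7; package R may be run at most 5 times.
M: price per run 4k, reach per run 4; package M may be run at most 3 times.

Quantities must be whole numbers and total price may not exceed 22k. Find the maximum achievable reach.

Take 3×D and 1×M: price 22 ≤ 22, reach 3·9 + 1·4 = 31.
No other integer combination yields more.

31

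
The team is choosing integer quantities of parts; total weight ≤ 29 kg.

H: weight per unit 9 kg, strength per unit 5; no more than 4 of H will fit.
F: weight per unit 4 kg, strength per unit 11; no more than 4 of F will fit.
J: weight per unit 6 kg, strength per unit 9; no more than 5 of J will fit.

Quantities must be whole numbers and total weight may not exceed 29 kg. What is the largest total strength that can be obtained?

62

This is a bounded integer knapsack.
F has the best ratio (11/4); taking only F gives at most 4×11 = 44 (stopped by the supply cap of 4).
Mixing does better — 4×F and 2×J: weight 28 ≤ 29, strength 4·11 + 2·9 = 62.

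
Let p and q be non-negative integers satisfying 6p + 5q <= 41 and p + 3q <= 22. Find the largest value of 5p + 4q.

Relaxing integrality, the LP optimum is 34.17 at (p,q) = (6.83, 0), which is not an integer point.
(p,q)=(6,1) is feasible, giving 34.
(p,q)=(5,2) is feasible, giving 33.
(p,q)=(6,0) is feasible, giving 30.
Maximum is 34 at (p,q)=(6,1).

34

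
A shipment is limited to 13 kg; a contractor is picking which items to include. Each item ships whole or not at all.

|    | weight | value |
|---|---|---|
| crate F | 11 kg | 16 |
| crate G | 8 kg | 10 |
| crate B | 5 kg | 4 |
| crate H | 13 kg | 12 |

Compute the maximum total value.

16

Take crate F: weight 11 ≤ 13, value 16.
No other feasible combination does better.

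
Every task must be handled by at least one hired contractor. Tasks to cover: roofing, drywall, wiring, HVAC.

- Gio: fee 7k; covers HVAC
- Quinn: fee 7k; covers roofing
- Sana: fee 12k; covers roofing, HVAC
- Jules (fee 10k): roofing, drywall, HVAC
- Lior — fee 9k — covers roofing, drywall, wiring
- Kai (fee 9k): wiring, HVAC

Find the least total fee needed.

16

Choose Gio and Lior: together they cover roofing, drywall, wiring, HVAC — every task.
Total fee: 7 + 9 = 16.
No cover costs less than 16.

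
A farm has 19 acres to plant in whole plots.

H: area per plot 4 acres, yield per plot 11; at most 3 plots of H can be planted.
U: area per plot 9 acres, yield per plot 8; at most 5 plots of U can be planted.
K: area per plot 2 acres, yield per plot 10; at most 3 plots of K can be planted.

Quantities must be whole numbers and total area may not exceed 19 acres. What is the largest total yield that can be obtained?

K has the best ratio (10/2); taking only K gives at most 3×10 = 30 (stopped by the supply cap of 3).
Mixing does better — 3×H and 3×K: area 18 ≤ 19, yield 3·11 + 3·10 = 63.

63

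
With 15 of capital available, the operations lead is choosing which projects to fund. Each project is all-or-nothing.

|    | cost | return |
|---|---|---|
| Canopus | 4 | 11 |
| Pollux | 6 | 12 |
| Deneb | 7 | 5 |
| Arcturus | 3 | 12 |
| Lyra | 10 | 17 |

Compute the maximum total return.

35

Arcturus + Lyra: cost 3 + 10 = 13 ≤ 15, return 12 + 17 = 29.
Canopus + Pollux + Arcturus: cost 4 + 6 + 3 = 13 ≤ 15, return 11 + 12 + 12 = 35.
Best is Canopus, Pollux, and Arcturus with total return 35.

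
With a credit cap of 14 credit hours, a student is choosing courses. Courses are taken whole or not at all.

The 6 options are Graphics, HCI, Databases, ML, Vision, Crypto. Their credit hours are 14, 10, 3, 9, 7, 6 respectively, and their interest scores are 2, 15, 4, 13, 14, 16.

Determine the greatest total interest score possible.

30

Take Vision and Crypto: credit hours 7 + 6 = 13 ≤ 14, interest score 14 + 16 = 30.
No other feasible combination does better.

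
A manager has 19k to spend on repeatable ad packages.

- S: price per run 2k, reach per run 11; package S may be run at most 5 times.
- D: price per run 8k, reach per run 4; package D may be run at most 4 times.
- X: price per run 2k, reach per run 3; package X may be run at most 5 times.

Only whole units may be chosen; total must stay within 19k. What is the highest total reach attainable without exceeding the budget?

S has the best ratio (11/2); taking only S gives at most 5×11 = 55 (stopped by the supply cap of 5).
Mixing does better — 5×S and 4×X: price 18 ≤ 19, reach 5·11 + 4·3 = 67.

67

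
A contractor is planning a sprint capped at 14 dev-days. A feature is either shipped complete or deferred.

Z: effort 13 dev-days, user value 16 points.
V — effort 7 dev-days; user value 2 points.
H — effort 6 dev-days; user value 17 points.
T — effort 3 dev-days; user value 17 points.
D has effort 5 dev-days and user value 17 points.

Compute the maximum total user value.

Treat it as a binary knapsack problem.
H + T + D: effort 6 + 3 + 5 = 14 ≤ 14, user value 17 + 17 + 17 = 51.
T + D: effort 3 + 5 = 8 ≤ 14, user value 17 + 17 = 34.
H + T: effort 6 + 3 = 9 ≤ 14, user value 17 + 17 = 34.
Best is H, T, and D with total user value 51.

51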